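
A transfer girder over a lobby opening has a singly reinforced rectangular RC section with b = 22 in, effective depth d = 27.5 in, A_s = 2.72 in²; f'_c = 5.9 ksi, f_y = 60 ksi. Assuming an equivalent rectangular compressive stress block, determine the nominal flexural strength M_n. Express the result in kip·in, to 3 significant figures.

M_n ≈ 4370 kip·in

T = A_s f_y = 2.72 × 60 = 163.2 kips.
a = T/(0.85 f'_c b) = 163.2/(0.85 × 5.9 × 22) = 1.479 in.
M_n = T(d − a/2) = 163.2 × (27.5 − 0.7395) = 4367.3 kip·in.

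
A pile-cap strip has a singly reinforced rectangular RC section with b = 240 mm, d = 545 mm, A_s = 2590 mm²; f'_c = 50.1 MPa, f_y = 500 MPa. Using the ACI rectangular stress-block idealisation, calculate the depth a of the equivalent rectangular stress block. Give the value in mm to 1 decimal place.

a ≈ 126.7 mm

T = A_s f_y = 2590 × 500 = 1295000 N = 1295 kN.
Setting C = 0.85 f'_c a b equal to T: a = 1295000/(0.85 × 50.1 × 240) = 126.7 mm.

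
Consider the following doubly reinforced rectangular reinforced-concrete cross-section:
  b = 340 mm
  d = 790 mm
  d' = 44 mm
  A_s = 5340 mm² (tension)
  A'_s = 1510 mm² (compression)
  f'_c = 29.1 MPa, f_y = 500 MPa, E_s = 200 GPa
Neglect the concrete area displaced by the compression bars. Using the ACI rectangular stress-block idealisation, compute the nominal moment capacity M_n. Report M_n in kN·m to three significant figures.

M_n ≈ 1860 kN·m

Assume both tension and compression steel yield.
Net tension couple steel: A_s − A'_s = 3830 mm².
a = (A_s − A'_s) f_y / (0.85 f'_c b) = 1915000/(0.85 × 29.1 × 340) = 227.71 mm.
c = a/β₁ = 227.71/0.842 = 270.44 mm; ε'_s = 0.003(c − d')/c = 0.0025 ≥ f_y/E_s = 0.0025, so compression steel does yield.
M_n = (A_s − A'_s) f_y (d − a/2) + A'_s f_y (d − d') = [1915000 × (790 − 113.855) + 755000 × (790 − 44)] × 10⁻⁶ = 1294.82 + 563.23 = 1858.05 kN·m.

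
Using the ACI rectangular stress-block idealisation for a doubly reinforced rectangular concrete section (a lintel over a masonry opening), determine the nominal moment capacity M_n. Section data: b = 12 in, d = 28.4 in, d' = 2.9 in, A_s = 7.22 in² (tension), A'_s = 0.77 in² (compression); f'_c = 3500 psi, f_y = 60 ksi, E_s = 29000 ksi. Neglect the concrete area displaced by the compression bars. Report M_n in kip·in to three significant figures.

Assume both steels yield.
a = (A_s − A'_s) f_y/(0.85 f'_c b) = (7.22 − 0.77) × 60/(0.85 × 3.5 × 12) = 10.840 in.
c = a/β₁ = 10.840/0.85 = 12.753 in; ε'_s = 0.003(c − d')/c = 0.0023 ≥ ε_y = 0.0021, so the compression steel yields.
M_n = (A_s − A'_s) f_y (d − a/2) + A'_s f_y (d − d') = 387 × (28.4 − 5.42) + 46.2 × (28.4 − 2.9) = 8893.3 + 1178.1 = 10071.4 kip·in.

M_n ≈ 10100 kip·in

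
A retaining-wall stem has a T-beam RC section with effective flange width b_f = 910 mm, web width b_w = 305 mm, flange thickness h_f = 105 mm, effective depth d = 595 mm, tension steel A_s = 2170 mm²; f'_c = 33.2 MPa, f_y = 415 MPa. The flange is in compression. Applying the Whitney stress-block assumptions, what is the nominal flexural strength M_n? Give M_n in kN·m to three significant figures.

Tension: T = A_s f_y = 2170 × 415 = 900550 N.
Try a within the flange: a = T/(0.85 f'_c b_f) = 900550/(0.85 × 33.2 × 910) = 35.07 mm.
Since a = 35.07 ≤ h_f = 105 mm, the stress block lies entirely in the flange; analyse as a rectangular beam of width b_f.
M_n = T(d − a/2) = 900550 × (595 − 17.535) = 520.04 × 10⁶ N·mm.
M_n = 520.04 kN·m.

M_n ≈ 520 kN·m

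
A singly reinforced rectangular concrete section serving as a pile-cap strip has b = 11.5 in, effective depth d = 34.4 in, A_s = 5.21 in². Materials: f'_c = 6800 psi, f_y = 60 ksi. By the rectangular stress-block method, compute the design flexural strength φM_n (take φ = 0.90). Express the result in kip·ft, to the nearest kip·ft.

T = A_s f_y = 5.21 × 60 = 312.6 kips.
a = T/(0.85 f'_c b) = 312.6/(0.85 × 6.8 × 11.5) = 4.703 in.
M_n = T(d − a/2) = 312.6 × (34.4 − 2.3515) = 10018.4 kip·in = 10018.4/12 = 834.87 kip·ft.
φM_n = 0.90 × 834.87 = 751.38 kip·ft.

φM_n ≈ 751 kip·ft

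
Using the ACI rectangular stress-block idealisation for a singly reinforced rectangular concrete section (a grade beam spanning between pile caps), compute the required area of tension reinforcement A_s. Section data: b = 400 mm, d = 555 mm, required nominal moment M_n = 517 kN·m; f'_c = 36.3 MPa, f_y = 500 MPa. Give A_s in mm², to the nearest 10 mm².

A_s ≈ 2010 mm²

With M_n = 0.85 f'_c a b (d − a/2), solve the quadratic for a:
a = d − √(d² − 2M_n/(0.85 f'_c b)) = 555 − √(555² − 2 × 517×10⁶/(0.85 × 36.3 × 400)) = 81.45 mm.
A_s = 0.85 f'_c a b / f_y = 0.85 × 36.3 × 81.45 × 400 / 500 = 2010.5 mm².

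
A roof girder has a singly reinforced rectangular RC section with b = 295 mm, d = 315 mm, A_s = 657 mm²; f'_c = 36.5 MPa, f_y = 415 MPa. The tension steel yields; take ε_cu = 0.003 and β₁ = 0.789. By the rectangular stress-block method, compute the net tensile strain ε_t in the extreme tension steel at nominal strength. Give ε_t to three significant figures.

a = A_s f_y/(0.85 f'_c b) = 29.79 mm.
β₁ = 0.789, so c = a/β₁ = 29.79/0.789 = 37.76 mm.
From the linear strain diagram with ε_cu = 0.003: ε_t = 0.003 (d − c)/c = 0.003 × (315 − 37.76)/37.76 = 0.0220.
Since ε_t ≥ 0.005, the section is tension-controlled.

ε_t ≈ 0.0220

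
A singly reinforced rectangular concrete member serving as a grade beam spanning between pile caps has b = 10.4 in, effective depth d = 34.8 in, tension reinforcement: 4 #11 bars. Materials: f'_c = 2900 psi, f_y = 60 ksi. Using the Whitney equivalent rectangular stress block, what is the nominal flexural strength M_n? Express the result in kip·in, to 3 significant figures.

M_n ≈ 10300 kip·in

A_s = 4 × 1.56 = 6.24 in².
T = A_s f_y = 6.24 × 60 = 374.4 kips.
a = T/(0.85 f'_c b) = 374.4/(0.85 × 2.9 × 10.4) = 14.604 in.
M_n = T(d − a/2) = 374.4 × (34.8 − 7.302) = 10295.3 kip·in.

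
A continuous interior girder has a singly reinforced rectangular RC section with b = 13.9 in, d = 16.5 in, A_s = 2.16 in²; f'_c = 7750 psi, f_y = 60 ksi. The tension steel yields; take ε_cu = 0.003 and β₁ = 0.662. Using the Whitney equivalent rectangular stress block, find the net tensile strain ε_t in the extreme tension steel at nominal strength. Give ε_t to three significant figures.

ε_t ≈ 0.0202

a = A_s f_y/(0.85 f'_c b) = 1.415 in.
β₁ = 0.662, so c = a/β₁ = 1.415/0.662 = 2.137 in.
From the linear strain diagram with ε_cu = 0.003: ε_t = 0.003 (d − c)/c = 0.003 × (16.5 − 2.137)/2.137 = 0.0202.
Since ε_t ≥ 0.005, the section is tension-controlled.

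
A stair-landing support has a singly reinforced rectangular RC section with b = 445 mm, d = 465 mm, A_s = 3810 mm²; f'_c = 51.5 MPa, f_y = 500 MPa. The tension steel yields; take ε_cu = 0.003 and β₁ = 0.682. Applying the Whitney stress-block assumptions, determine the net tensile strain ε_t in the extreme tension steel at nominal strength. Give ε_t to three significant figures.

a = A_s f_y/(0.85 f'_c b) = 97.79 mm.
β₁ = 0.682, so c = a/β₁ = 97.79/0.682 = 143.39 mm.
From the linear strain diagram with ε_cu = 0.003: ε_t = 0.003 (d − c)/c = 0.003 × (465 − 143.39)/143.39 = 0.00673.
Since ε_t ≥ 0.005, the section is tension-controlled.

ε_t ≈ 0.00673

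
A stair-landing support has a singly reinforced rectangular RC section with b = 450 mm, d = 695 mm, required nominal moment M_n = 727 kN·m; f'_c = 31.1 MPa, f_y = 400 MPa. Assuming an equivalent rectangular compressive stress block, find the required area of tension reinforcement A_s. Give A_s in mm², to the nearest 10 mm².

With M_n = 0.85 f'_c a b (d − a/2), solve the quadratic for a:
a = d − √(d² − 2M_n/(0.85 f'_c b)) = 695 − √(695² − 2 × 727×10⁶/(0.85 × 31.1 × 450)) = 94.34 mm.
A_s = 0.85 f'_c a b / f_y = 0.85 × 31.1 × 94.34 × 450 / 400 = 2805.6 mm².

A_s ≈ 2810 mm²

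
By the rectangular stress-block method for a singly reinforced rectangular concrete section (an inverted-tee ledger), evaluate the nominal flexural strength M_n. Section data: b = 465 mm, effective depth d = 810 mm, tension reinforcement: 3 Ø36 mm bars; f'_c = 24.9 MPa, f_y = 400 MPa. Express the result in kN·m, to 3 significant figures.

A_s = 3 × 1018 = 3054 mm².
T = A_s f_y = 3054 × 400 = 1221600 N = 1221.6 kN.
From C = T: a = T/(0.85 f'_c b) = 1221600/(0.85 × 24.9 × 465) = 124.12 mm.
M_n = T(d − a/2) = 1221.6 kN × (810 − 62.06) mm = 913.68 kN·m.

M_n ≈ 914 kN·m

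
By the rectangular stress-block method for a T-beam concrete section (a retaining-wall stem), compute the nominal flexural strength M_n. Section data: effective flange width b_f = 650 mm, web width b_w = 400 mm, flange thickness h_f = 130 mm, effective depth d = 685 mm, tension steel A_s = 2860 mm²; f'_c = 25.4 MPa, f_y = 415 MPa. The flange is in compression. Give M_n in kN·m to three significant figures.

Tension: T = A_s f_y = 2860 × 415 = 1186900 N.
Try a within the flange: a = T/(0.85 f'_c b_f) = 1186900/(0.85 × 25.4 × 650) = 84.58 mm.
Since a = 84.58 ≤ h_f = 130 mm, the stress block lies entirely in the flange; analyse as a rectangular beam of width b_f.
M_n = T(d − a/2) = 1186900 × (685 − 42.29) = 762.83 × 10⁶ N·mm.
M_n = 762.83 kN·m.

M_n ≈ 763 kN·m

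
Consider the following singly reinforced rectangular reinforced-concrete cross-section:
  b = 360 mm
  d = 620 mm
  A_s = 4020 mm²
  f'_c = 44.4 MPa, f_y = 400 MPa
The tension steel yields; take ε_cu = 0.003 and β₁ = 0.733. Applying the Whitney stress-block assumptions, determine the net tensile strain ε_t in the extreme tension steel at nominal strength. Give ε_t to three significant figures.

a = A_s f_y/(0.85 f'_c b) = 118.35 mm.
β₁ = 0.733, so c = a/β₁ = 118.35/0.733 = 161.46 mm.
From the linear strain diagram with ε_cu = 0.003: ε_t = 0.003 (d − c)/c = 0.003 × (620 − 161.46)/161.46 = 0.00852.
Since ε_t ≥ 0.005, the section is tension-controlled.

ε_t ≈ 0.00852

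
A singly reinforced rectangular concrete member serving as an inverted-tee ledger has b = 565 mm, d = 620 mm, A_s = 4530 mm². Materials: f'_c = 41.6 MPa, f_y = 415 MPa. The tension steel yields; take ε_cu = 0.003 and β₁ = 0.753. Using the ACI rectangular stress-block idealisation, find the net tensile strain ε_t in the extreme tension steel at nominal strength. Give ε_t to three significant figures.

ε_t ≈ 0.0119

a = A_s f_y/(0.85 f'_c b) = 94.10 mm.
β₁ = 0.753, so c = a/β₁ = 94.10/0.753 = 124.97 mm.
From the linear strain diagram with ε_cu = 0.003: ε_t = 0.003 (d − c)/c = 0.003 × (620 − 124.97)/124.97 = 0.0119.
Since ε_t ≥ 0.005, the section is tension-controlled.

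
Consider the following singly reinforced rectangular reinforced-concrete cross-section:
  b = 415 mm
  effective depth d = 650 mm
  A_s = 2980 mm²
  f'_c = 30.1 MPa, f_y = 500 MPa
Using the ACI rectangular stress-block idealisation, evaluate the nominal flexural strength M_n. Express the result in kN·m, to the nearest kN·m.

T = A_s f_y = 2980 × 500 = 1490000 N = 1490 kN.
From C = T: a = T/(0.85 f'_c b) = 1490000/(0.85 × 30.1 × 415) = 140.33 mm.
M_n = T(d − a/2) = 1490 kN × (650 − 70.165) mm = 863.95 kN·m.

M_n ≈ 864 kN·m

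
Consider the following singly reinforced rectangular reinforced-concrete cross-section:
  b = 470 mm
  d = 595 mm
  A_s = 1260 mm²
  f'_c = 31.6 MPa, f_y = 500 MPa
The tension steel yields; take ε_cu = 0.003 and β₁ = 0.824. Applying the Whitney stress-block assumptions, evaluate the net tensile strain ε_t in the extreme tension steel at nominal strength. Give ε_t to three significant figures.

a = A_s f_y/(0.85 f'_c b) = 49.90 mm.
β₁ = 0.824, so c = a/β₁ = 49.90/0.824 = 60.56 mm.
From the linear strain diagram with ε_cu = 0.003: ε_t = 0.003 (d − c)/c = 0.003 × (595 − 60.56)/60.56 = 0.0265.
Since ε_t ≥ 0.005, the section is tension-controlled.

ε_t ≈ 0.0265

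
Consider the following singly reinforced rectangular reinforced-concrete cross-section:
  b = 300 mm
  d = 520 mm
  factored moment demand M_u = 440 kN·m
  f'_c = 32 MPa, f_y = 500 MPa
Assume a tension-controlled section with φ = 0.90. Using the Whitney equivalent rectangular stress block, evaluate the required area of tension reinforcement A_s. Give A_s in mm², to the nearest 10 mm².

M_n = M_u/φ = 440/0.90 = 488.889 kN·m.
With M_n = 0.85 f'_c a b (d − a/2), solve the quadratic for a:
a = d − √(d² − 2M_n/(0.85 f'_c b)) = 520 − √(520² − 2 × 488.889×10⁶/(0.85 × 32 × 300)) = 131.96 mm.
A_s = 0.85 f'_c a b / f_y = 0.85 × 32 × 131.96 × 300 / 500 = 2153.6 mm².

A_s ≈ 2150 mm²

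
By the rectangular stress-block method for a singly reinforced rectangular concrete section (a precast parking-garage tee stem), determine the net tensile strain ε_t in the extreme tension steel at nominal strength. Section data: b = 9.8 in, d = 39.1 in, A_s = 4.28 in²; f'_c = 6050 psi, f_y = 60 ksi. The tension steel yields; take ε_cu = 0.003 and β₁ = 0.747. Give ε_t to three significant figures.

a = A_s f_y/(0.85 f'_c b) = 5.096 in.
β₁ = 0.747, so c = a/β₁ = 5.096/0.747 = 6.822 in.
From the linear strain diagram with ε_cu = 0.003: ε_t = 0.003 (d − c)/c = 0.003 × (39.1 − 6.822)/6.822 = 0.0142.
Since ε_t ≥ 0.005, the section is tension-controlled.

ε_t ≈ 0.0142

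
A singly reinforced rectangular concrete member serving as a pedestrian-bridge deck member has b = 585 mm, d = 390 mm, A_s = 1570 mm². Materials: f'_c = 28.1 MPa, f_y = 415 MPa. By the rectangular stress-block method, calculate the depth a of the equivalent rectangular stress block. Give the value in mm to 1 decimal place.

T = A_s f_y = 1570 × 415 = 651550 N = 651.55 kN.
Setting C = 0.85 f'_c a b equal to T: a = 651550/(0.85 × 28.1 × 585) = 46.6 mm.

a ≈ 46.6 mm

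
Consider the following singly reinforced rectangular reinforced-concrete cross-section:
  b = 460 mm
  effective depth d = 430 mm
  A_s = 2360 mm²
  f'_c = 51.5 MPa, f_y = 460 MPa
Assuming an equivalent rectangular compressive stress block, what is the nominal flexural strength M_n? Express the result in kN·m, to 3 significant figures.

M_n ≈ 438 kN·m

T = A_s f_y = 2360 × 460 = 1085600 N = 1085.6 kN.
From C = T: a = T/(0.85 f'_c b) = 1085600/(0.85 × 51.5 × 460) = 53.91 mm.
M_n = T(d − a/2) = 1085.6 kN × (430 − 26.955) mm = 437.55 kN·m.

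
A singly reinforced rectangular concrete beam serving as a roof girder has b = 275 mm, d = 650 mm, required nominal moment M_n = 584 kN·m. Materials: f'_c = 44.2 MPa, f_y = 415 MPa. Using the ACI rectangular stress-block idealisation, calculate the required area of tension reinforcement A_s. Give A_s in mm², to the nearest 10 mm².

With M_n = 0.85 f'_c a b (d − a/2), solve the quadratic for a:
a = d − √(d² − 2M_n/(0.85 f'_c b)) = 650 − √(650² − 2 × 584×10⁶/(0.85 × 44.2 × 275)) = 93.72 mm.
A_s = 0.85 f'_c a b / f_y = 0.85 × 44.2 × 93.72 × 275 / 415 = 2333.2 mm².

A_s ≈ 2330 mm²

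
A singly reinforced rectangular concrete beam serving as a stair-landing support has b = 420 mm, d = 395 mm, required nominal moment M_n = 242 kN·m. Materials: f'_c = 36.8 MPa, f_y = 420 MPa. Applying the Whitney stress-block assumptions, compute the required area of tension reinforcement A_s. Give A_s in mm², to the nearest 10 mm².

A_s ≈ 1560 mm²

With M_n = 0.85 f'_c a b (d − a/2), solve the quadratic for a:
a = d − √(d² − 2M_n/(0.85 f'_c b)) = 395 − √(395² − 2 × 242×10⁶/(0.85 × 36.8 × 420)) = 49.77 mm.
A_s = 0.85 f'_c a b / f_y = 0.85 × 36.8 × 49.77 × 420 / 420 = 1556.8 mm².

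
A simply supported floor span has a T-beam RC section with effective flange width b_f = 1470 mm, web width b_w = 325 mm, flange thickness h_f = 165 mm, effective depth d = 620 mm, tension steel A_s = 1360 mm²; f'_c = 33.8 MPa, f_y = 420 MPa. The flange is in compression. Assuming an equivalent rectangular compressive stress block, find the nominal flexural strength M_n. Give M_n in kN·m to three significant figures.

Tension: T = A_s f_y = 1360 × 420 = 571200 N.
Try a within the flange: a = T/(0.85 f'_c b_f) = 571200/(0.85 × 33.8 × 1470) = 13.52 mm.
Since a = 13.52 ≤ h_f = 165 mm, the stress block lies entirely in the flange; analyse as a rectangular beam of width b_f.
M_n = T(d − a/2) = 571200 × (620 − 6.76) = 350.28 × 10⁶ N·mm.
M_n = 350.28 kN·m.

M_n ≈ 350 kN·m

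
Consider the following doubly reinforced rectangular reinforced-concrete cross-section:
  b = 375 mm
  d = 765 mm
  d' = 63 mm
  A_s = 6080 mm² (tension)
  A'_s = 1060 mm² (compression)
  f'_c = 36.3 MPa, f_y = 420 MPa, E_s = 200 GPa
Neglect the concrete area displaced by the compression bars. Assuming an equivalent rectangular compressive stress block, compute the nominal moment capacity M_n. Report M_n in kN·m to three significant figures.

M_n ≈ 1730 kN·m

Assume both tension and compression steel yield.
Net tension couple steel: A_s − A'_s = 5020 mm².
a = (A_s − A'_s) f_y / (0.85 f'_c b) = 2108400/(0.85 × 36.3 × 375) = 182.22 mm.
c = a/β₁ = 182.22/0.791 = 230.37 mm; ε'_s = 0.003(c − d')/c = 0.0022 ≥ f_y/E_s = 0.0021, so compression steel does yield.
M_n = (A_s − A'_s) f_y (d − a/2) + A'_s f_y (d − d') = [2108400 × (765 − 91.11) + 445200 × (765 − 63)] × 10⁻⁶ = 1420.83 + 312.53 = 1733.36 kN·m.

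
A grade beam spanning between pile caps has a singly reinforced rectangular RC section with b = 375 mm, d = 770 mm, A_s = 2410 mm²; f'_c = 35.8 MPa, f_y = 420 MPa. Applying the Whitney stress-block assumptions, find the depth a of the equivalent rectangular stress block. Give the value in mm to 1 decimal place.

T = A_s f_y = 2410 × 420 = 1012200 N = 1012.2 kN.
Setting C = 0.85 f'_c a b equal to T: a = 1012200/(0.85 × 35.8 × 375) = 88.7 mm.

a ≈ 88.7 mm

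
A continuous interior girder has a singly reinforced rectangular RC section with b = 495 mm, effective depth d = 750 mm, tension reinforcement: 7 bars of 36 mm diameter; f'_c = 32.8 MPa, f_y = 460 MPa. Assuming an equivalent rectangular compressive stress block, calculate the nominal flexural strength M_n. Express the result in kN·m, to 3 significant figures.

A_s = 7 × 1018 = 7126 mm².
T = A_s f_y = 7126 × 460 = 3277960 N = 3277.96 kN.
From C = T: a = T/(0.85 f'_c b) = 3277960/(0.85 × 32.8 × 495) = 237.52 mm.
M_n = T(d − a/2) = 3277.96 kN × (750 − 118.76) mm = 2069.18 kN·m.

M_n ≈ 2070 kN·m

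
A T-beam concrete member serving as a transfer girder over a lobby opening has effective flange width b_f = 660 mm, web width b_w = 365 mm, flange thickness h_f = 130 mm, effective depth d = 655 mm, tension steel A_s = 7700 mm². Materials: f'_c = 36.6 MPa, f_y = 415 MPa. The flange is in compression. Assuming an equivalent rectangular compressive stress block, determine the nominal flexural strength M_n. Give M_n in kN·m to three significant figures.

M_n ≈ 1840 kN·m

Tension: T = A_s f_y = 7700 × 415 = 3195500 N.
Try a within the flange: a = T/(0.85 f'_c b_f) = 3195500/(0.85 × 36.6 × 660) = 155.63 mm.
a = 155.63 > h_f = 130 mm: the block extends into the web. Split into flange-overhang and web parts.
C_f = 0.85 f'_c (b_f − b_w) h_f = 0.85 × 36.6 × (660 − 365) × 130 = 1193069 N.
Remaining web compression depth: a_w = (T − C_f)/(0.85 f'_c b_w) = (3195500 − 1193069)/(0.85 × 36.6 × 365) = 176.35 mm.
M_n = C_f(d − h_f/2) + (T − C_f)(d − a_w/2) = 1193069 × (655 − 65) + 2002431 × (655 − 88.175) = 703.91 + 1135.03 = 1838.94 × 10⁶ N·mm.
M_n = 1838.94 kN·m.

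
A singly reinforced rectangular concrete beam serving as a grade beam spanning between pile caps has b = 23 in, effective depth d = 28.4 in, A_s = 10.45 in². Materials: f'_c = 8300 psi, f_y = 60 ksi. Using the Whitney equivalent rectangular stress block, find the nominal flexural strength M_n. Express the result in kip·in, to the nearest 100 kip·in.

M_n ≈ 16600 kip·in

T = A_s f_y = 10.45 × 60 = 627 kips.
a = T/(0.85 f'_c b) = 627/(0.85 × 8.3 × 23) = 3.864 in.
M_n = T(d − a/2) = 627 × (28.4 − 1.932) = 16595.4 kip·in.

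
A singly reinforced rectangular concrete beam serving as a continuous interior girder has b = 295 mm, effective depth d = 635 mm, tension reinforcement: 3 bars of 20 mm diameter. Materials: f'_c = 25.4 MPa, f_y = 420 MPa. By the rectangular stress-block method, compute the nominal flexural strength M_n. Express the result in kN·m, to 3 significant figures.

M_n ≈ 239 kN·m

A_s = 3 × 314 = 942 mm².
T = A_s f_y = 942 × 420 = 395640 N = 395.64 kN.
From C = T: a = T/(0.85 f'_c b) = 395640/(0.85 × 25.4 × 295) = 62.12 mm.
M_n = T(d − a/2) = 395.64 kN × (635 − 31.06) mm = 238.94 kN·m.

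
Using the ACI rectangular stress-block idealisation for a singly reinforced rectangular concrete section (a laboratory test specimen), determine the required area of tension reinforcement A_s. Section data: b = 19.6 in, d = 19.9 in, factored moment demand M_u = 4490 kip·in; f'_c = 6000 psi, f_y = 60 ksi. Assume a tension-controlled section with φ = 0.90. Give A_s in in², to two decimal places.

A_s ≈ 4.48 in²

M_n = M_u/φ = 4490/0.90 = 4988.89 kip·in.
From M_n = 0.85 f'_c a b (d − a/2):
a = d − √(d² − 2M_n/(0.85 f'_c b)) = 19.9 − √(19.9² − 2 × 4988.89/(0.85 × 6 × 19.6)) = 2.690 in.
A_s = 0.85 f'_c a b / f_y = 0.85 × 6 × 2.690 × 19.6 / 60 = 4.482 in².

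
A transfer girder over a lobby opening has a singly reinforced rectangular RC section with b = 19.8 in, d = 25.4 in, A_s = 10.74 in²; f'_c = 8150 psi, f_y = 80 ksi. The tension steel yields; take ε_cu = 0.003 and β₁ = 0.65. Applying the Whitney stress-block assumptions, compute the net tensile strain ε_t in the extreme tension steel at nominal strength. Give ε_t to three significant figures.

ε_t ≈ 0.00491

a = A_s f_y/(0.85 f'_c b) = 6.264 in.
β₁ = 0.65, so c = a/β₁ = 6.264/0.65 = 9.637 in.
From the linear strain diagram with ε_cu = 0.003: ε_t = 0.003 (d − c)/c = 0.003 × (25.4 − 9.637)/9.637 = 0.00491.
ε_t is between 0.004 and 0.005 — transition zone.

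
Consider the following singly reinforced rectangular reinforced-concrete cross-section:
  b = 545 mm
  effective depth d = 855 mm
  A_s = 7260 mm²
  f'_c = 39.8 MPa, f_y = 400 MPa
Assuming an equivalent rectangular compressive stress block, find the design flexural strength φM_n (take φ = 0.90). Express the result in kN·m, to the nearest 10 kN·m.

T = A_s f_y = 7260 × 400 = 2904000 N = 2904 kN.
From C = T: a = T/(0.85 f'_c b) = 2904000/(0.85 × 39.8 × 545) = 157.51 mm.
M_n = T(d − a/2) = 2904 kN × (855 − 78.755) mm = 2254.22 kN·m.
φM_n = 0.90 × 2254.22 = 2028.80 kN·m.

φM_n ≈ 2030 kN·m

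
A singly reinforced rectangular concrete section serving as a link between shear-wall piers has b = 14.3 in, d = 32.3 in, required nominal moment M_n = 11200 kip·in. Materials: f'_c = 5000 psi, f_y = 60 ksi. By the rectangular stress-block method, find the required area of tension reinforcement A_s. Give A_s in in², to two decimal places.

From M_n = 0.85 f'_c a b (d − a/2):
a = d − √(d² − 2M_n/(0.85 f'_c b)) = 32.3 − √(32.3² − 2 × 11200/(0.85 × 5 × 14.3)) = 6.325 in.
A_s = 0.85 f'_c a b / f_y = 0.85 × 5 × 6.325 × 14.3 / 60 = 6.407 in².

A_s ≈ 6.41 in²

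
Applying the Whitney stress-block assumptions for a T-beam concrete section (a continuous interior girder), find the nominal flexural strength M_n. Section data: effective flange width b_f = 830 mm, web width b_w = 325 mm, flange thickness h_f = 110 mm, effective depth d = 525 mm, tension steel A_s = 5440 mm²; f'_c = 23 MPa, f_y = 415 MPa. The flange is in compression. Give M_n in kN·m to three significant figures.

M_n ≈ 1020 kN·m

Tension: T = A_s f_y = 5440 × 415 = 2257600 N.
Try a within the flange: a = T/(0.85 f'_c b_f) = 2257600/(0.85 × 23 × 830) = 139.13 mm.
a = 139.13 > h_f = 110 mm: the block extends into the web. Split into flange-overhang and web parts.
C_f = 0.85 f'_c (b_f − b_w) h_f = 0.85 × 23 × (830 − 325) × 110 = 1086003 N.
Remaining web compression depth: a_w = (T − C_f)/(0.85 f'_c b_w) = (2257600 − 1086003)/(0.85 × 23 × 325) = 184.39 mm.
M_n = C_f(d − h_f/2) + (T − C_f)(d − a_w/2) = 1086003 × (525 − 55) + 1171597 × (525 − 92.195) = 510.42 + 507.07 = 1017.49 × 10⁶ N·mm.
M_n = 1017.49 kN·m.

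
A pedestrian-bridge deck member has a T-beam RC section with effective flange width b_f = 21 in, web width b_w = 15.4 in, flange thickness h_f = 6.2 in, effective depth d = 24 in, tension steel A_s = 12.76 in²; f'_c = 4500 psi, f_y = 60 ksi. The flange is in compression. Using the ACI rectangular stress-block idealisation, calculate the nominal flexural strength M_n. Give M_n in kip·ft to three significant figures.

M_n ≈ 1210 kip·ft

Tension: T = A_s f_y = 12.76 × 60 = 765.6 kips.
Try a within the flange: a = T/(0.85 f'_c b_f) = 765.6/(0.85 × 4.5 × 21) = 9.531 in.
a = 9.531 > h_f = 6.2 in: the block extends into the web. Split into flange-overhang and web parts.
C_f = 0.85 f'_c (b_f − b_w) h_f = 0.85 × 4.5 × (21 − 15.4) × 6.2 = 132.8 kips.
Remaining web compression depth: a_w = (T − C_f)/(0.85 f'_c b_w) = (765.6 − 132.8)/(0.85 × 4.5 × 15.4) = 10.743 in.
M_n = C_f(d − h_f/2) + (T − C_f)(d − a_w/2) = 132.8 × (24 − 3.1) + 632.8 × (24 − 5.3715) = 2775.5 + 11788.1 = 14563.6 kip·in.
M_n = 14563.6/12 = 1213.63 kip·ft.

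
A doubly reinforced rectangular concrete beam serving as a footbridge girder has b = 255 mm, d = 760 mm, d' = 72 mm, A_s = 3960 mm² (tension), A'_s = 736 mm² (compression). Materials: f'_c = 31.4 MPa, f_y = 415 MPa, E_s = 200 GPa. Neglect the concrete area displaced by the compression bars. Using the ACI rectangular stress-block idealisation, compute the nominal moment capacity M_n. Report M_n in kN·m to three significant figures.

Assume both tension and compression steel yield.
Net tension couple steel: A_s − A'_s = 3224 mm².
a = (A_s − A'_s) f_y / (0.85 f'_c b) = 1337960/(0.85 × 31.4 × 255) = 196.59 mm.
c = a/β₁ = 196.59/0.826 = 238.00 mm; ε'_s = 0.003(c − d')/c = 0.0021 ≥ f_y/E_s = 0.0021, so compression steel does yield.
M_n = (A_s − A'_s) f_y (d − a/2) + A'_s f_y (d − d') = [1337960 × (760 − 98.295) + 305440 × (760 − 72)] × 10⁻⁶ = 885.33 + 210.14 = 1095.47 kN·m.

M_n ≈ 1100 kN·m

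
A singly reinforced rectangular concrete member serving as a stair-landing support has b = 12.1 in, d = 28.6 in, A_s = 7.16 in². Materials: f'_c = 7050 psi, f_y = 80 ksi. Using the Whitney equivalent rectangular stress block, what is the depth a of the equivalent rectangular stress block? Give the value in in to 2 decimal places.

a ≈ 7.90 in

T = A_s f_y = 7.16 × 80 = 572.8 kips.
a = T/(0.85 f'_c b) = 572.8/(0.85 × 7.05 × 12.1) = 7.90 in.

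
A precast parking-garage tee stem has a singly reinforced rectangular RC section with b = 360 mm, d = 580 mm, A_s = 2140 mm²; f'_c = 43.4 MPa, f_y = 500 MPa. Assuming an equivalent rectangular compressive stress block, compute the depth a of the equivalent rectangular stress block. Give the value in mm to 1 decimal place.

a ≈ 80.6 mm

T = A_s f_y = 2140 × 500 = 1070000 N = 1070 kN.
Setting C = 0.85 f'_c a b equal to T: a = 1070000/(0.85 × 43.4 × 360) = 80.6 mm.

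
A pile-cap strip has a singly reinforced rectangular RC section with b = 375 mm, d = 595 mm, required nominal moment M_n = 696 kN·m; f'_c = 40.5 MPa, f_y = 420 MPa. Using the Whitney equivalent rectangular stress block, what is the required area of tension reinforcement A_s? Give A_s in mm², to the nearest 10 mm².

With M_n = 0.85 f'_c a b (d − a/2), solve the quadratic for a:
a = d − √(d² − 2M_n/(0.85 f'_c b)) = 595 − √(595² − 2 × 696×10⁶/(0.85 × 40.5 × 375)) = 98.82 mm.
A_s = 0.85 f'_c a b / f_y = 0.85 × 40.5 × 98.82 × 375 / 420 = 3037.4 mm².

A_s ≈ 3040 mm²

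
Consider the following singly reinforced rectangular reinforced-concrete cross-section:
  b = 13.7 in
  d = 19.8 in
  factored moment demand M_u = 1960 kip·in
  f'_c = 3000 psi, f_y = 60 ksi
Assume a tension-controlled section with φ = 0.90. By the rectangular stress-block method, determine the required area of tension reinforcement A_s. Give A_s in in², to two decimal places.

M_n = M_u/φ = 1960/0.90 = 2177.78 kip·in.
From M_n = 0.85 f'_c a b (d − a/2):
a = d − √(d² − 2M_n/(0.85 f'_c b)) = 19.8 − √(19.8² − 2 × 2177.78/(0.85 × 3 × 13.7)) = 3.449 in.
A_s = 0.85 f'_c a b / f_y = 0.85 × 3 × 3.449 × 13.7 / 60 = 2.008 in².

A_s ≈ 2.01 in²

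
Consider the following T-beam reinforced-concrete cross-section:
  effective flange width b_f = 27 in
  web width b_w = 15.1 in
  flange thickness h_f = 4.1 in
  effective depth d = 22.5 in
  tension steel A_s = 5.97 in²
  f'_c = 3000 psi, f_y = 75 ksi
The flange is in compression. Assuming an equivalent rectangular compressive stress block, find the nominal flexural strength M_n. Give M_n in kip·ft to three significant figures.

Tension: T = A_s f_y = 5.97 × 75 = 447.75 kips.
Try a within the flange: a = T/(0.85 f'_c b_f) = 447.75/(0.85 × 3 × 27) = 6.503 in.
a = 6.503 > h_f = 4.1 in: the block extends into the web. Split into flange-overhang and web parts.
C_f = 0.85 f'_c (b_f − b_w) h_f = 0.85 × 3 × (27 − 15.1) × 4.1 = 124.4 kips.
Remaining web compression depth: a_w = (T − C_f)/(0.85 f'_c b_w) = (447.75 − 124.4)/(0.85 × 3 × 15.1) = 8.398 in.
M_n = C_f(d − h_f/2) + (T − C_f)(d − a_w/2) = 124.4 × (22.5 − 2.05) + 323.35 × (22.5 − 4.199) = 2544.0 + 5917.6 = 8461.6 kip·in.
M_n = 8461.6/12 = 705.13 kip·ft.

M_n ≈ 705 kip·ft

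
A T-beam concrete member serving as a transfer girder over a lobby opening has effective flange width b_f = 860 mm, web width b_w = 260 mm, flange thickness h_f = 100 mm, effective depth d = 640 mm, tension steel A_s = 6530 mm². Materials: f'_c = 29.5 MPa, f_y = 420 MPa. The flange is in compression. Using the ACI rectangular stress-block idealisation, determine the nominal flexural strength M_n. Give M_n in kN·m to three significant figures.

Tension: T = A_s f_y = 6530 × 420 = 2742600 N.
Try a within the flange: a = T/(0.85 f'_c b_f) = 2742600/(0.85 × 29.5 × 860) = 127.18 mm.
a = 127.18 > h_f = 100 mm: the block extends into the web. Split into flange-overhang and web parts.
C_f = 0.85 f'_c (b_f − b_w) h_f = 0.85 × 29.5 × (860 − 260) × 100 = 1504500 N.
Remaining web compression depth: a_w = (T − C_f)/(0.85 f'_c b_w) = (2742600 − 1504500)/(0.85 × 29.5 × 260) = 189.91 mm.
M_n = C_f(d − h_f/2) + (T − C_f)(d − a_w/2) = 1504500 × (640 − 50) + 1238100 × (640 − 94.955) = 887.66 + 674.82 = 1562.48 × 10⁶ N·mm.
M_n = 1562.48 kN·m.

M_n ≈ 1560 kN·m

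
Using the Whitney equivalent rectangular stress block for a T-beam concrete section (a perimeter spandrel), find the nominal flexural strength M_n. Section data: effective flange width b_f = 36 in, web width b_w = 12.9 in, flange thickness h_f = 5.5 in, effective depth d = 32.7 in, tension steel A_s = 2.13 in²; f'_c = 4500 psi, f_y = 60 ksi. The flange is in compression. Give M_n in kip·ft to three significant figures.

M_n ≈ 343 kip·ft

Tension: T = A_s f_y = 2.13 × 60 = 127.8 kips.
Try a within the flange: a = T/(0.85 f'_c b_f) = 127.8/(0.85 × 4.5 × 36) = 0.928 in.
Since a = 0.928 ≤ h_f = 5.5 in, the stress block lies entirely in the flange; analyse as a rectangular beam of width b_f.
M_n = T(d − a/2) = 127.8 × (32.7 − 0.464) = 4119.8 kip·in.
M_n = 4119.8/12 = 343.32 kip·ft.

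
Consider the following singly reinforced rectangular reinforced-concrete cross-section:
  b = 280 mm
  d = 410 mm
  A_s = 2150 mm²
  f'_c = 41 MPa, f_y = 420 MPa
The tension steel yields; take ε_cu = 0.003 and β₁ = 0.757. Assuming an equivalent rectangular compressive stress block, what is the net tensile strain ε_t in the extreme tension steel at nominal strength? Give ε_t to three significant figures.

a = A_s f_y/(0.85 f'_c b) = 92.54 mm.
β₁ = 0.757, so c = a/β₁ = 92.54/0.757 = 122.25 mm.
From the linear strain diagram with ε_cu = 0.003: ε_t = 0.003 (d − c)/c = 0.003 × (410 − 122.25)/122.25 = 0.00706.
Since ε_t ≥ 0.005, the section is tension-controlled.

ε_t ≈ 0.00706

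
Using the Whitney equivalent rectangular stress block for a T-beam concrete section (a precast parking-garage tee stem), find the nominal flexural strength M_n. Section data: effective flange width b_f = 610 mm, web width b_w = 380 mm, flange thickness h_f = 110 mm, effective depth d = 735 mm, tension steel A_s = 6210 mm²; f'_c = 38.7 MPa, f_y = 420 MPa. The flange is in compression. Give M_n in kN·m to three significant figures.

M_n ≈ 1750 kN·m

Tension: T = A_s f_y = 6210 × 420 = 2608200 N.
Try a within the flange: a = T/(0.85 f'_c b_f) = 2608200/(0.85 × 38.7 × 610) = 129.98 mm.
a = 129.98 > h_f = 110 mm: the block extends into the web. Split into flange-overhang and web parts.
C_f = 0.85 f'_c (b_f − b_w) h_f = 0.85 × 38.7 × (610 − 380) × 110 = 832244 N.
Remaining web compression depth: a_w = (T − C_f)/(0.85 f'_c b_w) = (2608200 − 832244)/(0.85 × 38.7 × 380) = 142.08 mm.
M_n = C_f(d − h_f/2) + (T − C_f)(d − a_w/2) = 832244 × (735 − 55) + 1775956 × (735 − 71.04) = 565.93 + 1179.16 = 1745.09 × 10⁶ N·mm.
M_n = 1745.09 kN·m.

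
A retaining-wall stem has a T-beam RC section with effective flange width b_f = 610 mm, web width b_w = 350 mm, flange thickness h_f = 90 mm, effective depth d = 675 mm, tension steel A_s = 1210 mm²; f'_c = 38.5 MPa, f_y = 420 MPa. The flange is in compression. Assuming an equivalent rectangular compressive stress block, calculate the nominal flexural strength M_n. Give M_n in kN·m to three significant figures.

M_n ≈ 337 kN·m

Tension: T = A_s f_y = 1210 × 420 = 508200 N.
Try a within the flange: a = T/(0.85 f'_c b_f) = 508200/(0.85 × 38.5 × 610) = 25.46 mm.
Since a = 25.46 ≤ h_f = 90 mm, the stress block lies entirely in the flange; analyse as a rectangular beam of width b_f.
M_n = T(d − a/2) = 508200 × (675 − 12.73) = 336.57 × 10⁶ N·mm.
M_n = 336.57 kN·m.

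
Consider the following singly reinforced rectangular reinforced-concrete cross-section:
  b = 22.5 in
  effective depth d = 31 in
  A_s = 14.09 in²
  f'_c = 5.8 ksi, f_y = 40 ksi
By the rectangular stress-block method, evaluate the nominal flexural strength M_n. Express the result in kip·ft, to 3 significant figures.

M_n ≈ 1340 kip·ft

T = A_s f_y = 14.09 × 40 = 563.6 kips.
a = T/(0.85 f'_c b) = 563.6/(0.85 × 5.8 × 22.5) = 5.081 in.
M_n = T(d − a/2) = 563.6 × (31 − 2.5405) = 16039.8 kip·in = 16039.8/12 = 1336.65 kip·ft.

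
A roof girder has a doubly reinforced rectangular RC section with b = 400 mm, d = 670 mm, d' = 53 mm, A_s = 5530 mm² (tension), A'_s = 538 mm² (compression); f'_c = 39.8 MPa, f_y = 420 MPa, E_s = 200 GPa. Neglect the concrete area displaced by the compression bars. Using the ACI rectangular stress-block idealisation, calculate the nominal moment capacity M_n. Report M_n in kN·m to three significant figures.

M_n ≈ 1380 kN·m

Assume both tension and compression steel yield.
Net tension couple steel: A_s − A'_s = 4992 mm².
a = (A_s − A'_s) f_y / (0.85 f'_c b) = 2096640/(0.85 × 39.8 × 400) = 154.94 mm.
c = a/β₁ = 154.94/0.766 = 202.27 mm; ε'_s = 0.003(c − d')/c = 0.0022 ≥ f_y/E_s = 0.0021, so compression steel does yield.
M_n = (A_s − A'_s) f_y (d − a/2) + A'_s f_y (d − d') = [2096640 × (670 − 77.47) + 225960 × (670 − 53)] × 10⁻⁶ = 1242.32 + 139.42 = 1381.74 kN·m.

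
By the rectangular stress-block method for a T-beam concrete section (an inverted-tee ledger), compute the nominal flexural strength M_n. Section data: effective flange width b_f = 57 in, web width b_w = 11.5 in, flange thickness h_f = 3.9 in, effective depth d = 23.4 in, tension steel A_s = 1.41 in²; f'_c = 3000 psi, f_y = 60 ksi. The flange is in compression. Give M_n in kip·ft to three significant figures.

M_n ≈ 163 kip·ft

Tension: T = A_s f_y = 1.41 × 60 = 84.6 kips.
Try a within the flange: a = T/(0.85 f'_c b_f) = 84.6/(0.85 × 3 × 57) = 0.582 in.
Since a = 0.582 ≤ h_f = 3.9 in, the stress block lies entirely in the flange; analyse as a rectangular beam of width b_f.
M_n = T(d − a/2) = 84.6 × (23.4 − 0.291) = 1955.0 kip·in.
M_n = 1955.0/12 = 162.92 kip·ft.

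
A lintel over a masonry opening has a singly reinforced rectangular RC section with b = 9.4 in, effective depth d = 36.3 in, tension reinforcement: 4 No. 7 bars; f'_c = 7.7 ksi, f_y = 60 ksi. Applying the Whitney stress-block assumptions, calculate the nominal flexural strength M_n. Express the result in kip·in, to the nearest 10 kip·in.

A_s = 4 × 0.6 = 2.4 in².
T = A_s f_y = 2.4 × 60 = 144 kips.
a = T/(0.85 f'_c b) = 144/(0.85 × 7.7 × 9.4) = 2.341 in.
M_n = T(d − a/2) = 144 × (36.3 − 1.1705) = 5058.6 kip·in.

M_n ≈ 5060 kip·in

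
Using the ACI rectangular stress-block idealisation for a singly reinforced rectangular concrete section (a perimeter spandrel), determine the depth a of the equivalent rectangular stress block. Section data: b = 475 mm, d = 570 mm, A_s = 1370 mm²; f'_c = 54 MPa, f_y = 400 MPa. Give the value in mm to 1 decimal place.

a ≈ 25.1 mm

T = A_s f_y = 1370 × 400 = 548000 N = 548 kN.
Setting C = 0.85 f'_c a b equal to T: a = 548000/(0.85 × 54 × 475) = 25.1 mm.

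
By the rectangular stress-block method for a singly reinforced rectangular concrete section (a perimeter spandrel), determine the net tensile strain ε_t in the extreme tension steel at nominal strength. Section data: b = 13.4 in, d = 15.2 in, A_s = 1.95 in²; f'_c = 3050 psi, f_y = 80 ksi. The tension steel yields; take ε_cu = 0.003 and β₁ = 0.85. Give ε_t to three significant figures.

ε_t ≈ 0.00563

a = A_s f_y/(0.85 f'_c b) = 4.491 in.
β₁ = 0.85, so c = a/β₁ = 4.491/0.85 = 5.284 in.
From the linear strain diagram with ε_cu = 0.003: ε_t = 0.003 (d − c)/c = 0.003 × (15.2 − 5.284)/5.284 = 0.00563.
Since ε_t ≥ 0.005, the section is tension-controlled.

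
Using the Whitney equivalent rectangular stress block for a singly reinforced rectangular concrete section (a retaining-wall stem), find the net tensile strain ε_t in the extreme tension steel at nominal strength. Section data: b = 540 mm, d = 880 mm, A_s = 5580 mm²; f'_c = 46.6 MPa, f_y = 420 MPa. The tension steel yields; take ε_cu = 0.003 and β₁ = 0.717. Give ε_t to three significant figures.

ε_t ≈ 0.0143

a = A_s f_y/(0.85 f'_c b) = 109.57 mm.
β₁ = 0.717, so c = a/β₁ = 109.57/0.717 = 152.82 mm.
From the linear strain diagram with ε_cu = 0.003: ε_t = 0.003 (d − c)/c = 0.003 × (880 − 152.82)/152.82 = 0.0143.
Since ε_t ≥ 0.005, the section is tension-controlled.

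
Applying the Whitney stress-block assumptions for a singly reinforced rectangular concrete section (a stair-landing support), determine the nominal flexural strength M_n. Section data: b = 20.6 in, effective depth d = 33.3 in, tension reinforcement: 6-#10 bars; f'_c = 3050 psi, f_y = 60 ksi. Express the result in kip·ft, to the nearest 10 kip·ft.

M_n ≈ 1110 kip·ft

A_s = 6 × 1.27 = 7.62 in².
T = A_s f_y = 7.62 × 60 = 457.2 kips.
a = T/(0.85 f'_c b) = 457.2/(0.85 × 3.05 × 20.6) = 8.561 in.
M_n = T(d − a/2) = 457.2 × (33.3 − 4.2805) = 13267.7 kip·in = 13267.7/12 = 1105.64 kip·ft.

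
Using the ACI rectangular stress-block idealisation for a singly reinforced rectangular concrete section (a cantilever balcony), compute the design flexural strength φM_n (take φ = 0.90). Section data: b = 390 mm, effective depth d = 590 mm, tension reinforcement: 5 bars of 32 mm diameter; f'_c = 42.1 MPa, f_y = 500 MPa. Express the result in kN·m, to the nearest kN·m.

A_s = 5 × 804 = 4020 mm².
T = A_s f_y = 4020 × 500 = 2010000 N = 2010 kN.
From C = T: a = T/(0.85 f'_c b) = 2010000/(0.85 × 42.1 × 390) = 144.02 mm.
M_n = T(d − a/2) = 2010 kN × (590 − 72.01) mm = 1041.16 kN·m.
φM_n = 0.90 × 1041.16 = 937.04 kN·m.

φM_n ≈ 937 kN·m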